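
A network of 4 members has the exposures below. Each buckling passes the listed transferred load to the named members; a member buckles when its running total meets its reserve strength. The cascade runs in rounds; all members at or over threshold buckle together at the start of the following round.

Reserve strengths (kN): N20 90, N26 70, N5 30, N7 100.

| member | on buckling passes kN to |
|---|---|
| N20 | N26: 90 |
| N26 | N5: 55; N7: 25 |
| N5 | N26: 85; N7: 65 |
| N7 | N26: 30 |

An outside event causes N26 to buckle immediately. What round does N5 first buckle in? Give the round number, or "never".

2

Round 1 — N26 buckles (initial).
  N5: +55 → 55 ≥ 30
  N7: +25 → 25 < 100
Round 2 — N5 buckles.
  N7: +65 → 90 < 100
No further bucklings.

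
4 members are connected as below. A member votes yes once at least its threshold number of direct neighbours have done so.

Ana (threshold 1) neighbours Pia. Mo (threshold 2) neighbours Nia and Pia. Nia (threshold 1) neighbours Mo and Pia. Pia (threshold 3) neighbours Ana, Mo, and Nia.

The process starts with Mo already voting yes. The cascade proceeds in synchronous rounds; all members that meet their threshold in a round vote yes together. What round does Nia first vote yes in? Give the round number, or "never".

2

Round 1 — Mo votes yes (initial).
Round 2 — checking thresholds:
  Nia: 1 of 2 neighbours ≥ 1, votes yes.
  Pia: 1 of 3 neighbours < 3, below threshold.
Round 3 — no new yes votes; cascade stops.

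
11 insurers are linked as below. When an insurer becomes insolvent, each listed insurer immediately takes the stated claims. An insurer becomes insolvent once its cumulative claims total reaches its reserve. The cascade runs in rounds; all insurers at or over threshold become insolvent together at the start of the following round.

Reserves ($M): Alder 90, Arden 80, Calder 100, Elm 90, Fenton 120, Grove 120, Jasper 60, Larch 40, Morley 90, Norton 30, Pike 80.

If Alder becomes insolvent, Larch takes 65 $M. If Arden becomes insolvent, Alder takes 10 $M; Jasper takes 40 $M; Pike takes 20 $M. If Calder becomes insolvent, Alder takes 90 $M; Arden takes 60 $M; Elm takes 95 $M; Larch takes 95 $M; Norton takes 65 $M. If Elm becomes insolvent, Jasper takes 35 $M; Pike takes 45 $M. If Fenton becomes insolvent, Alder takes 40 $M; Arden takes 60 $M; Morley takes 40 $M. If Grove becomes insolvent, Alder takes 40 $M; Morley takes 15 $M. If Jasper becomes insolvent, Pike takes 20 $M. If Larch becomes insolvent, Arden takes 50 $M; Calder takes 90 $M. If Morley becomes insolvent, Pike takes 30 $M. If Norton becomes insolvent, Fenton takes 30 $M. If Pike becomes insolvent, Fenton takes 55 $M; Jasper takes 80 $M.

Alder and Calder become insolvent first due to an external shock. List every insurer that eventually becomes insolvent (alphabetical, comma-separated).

Round 1 — Alder, Calder become insolvent (initial).
  Arden: +60 → 60 < 80
  Elm: +95 → 95 ≥ 90
  Larch: +65+95 → 160 ≥ 40
  Norton: +65 → 65 ≥ 30
Round 2 — Elm, Larch, Norton become insolvent.
  Arden: +50 → 110 ≥ 80
  Fenton: +30 → 30 < 120
  Jasper: +35 → 35 < 60
  Pike: +45 → 45 < 80
Round 3 — Arden becomes insolvent.
  Jasper: +40 → 75 ≥ 60
  Pike: +20 → 65 < 80
Round 4 — Jasper becomes insolvent.
  Pike: +20 → 85 ≥ 80
Round 5 — Pike becomes insolvent.
  Fenton: +55 → 85 < 120
No further insolvencies.

Alder, Arden, Calder, Elm, Jasper, Larch, Norton, Pike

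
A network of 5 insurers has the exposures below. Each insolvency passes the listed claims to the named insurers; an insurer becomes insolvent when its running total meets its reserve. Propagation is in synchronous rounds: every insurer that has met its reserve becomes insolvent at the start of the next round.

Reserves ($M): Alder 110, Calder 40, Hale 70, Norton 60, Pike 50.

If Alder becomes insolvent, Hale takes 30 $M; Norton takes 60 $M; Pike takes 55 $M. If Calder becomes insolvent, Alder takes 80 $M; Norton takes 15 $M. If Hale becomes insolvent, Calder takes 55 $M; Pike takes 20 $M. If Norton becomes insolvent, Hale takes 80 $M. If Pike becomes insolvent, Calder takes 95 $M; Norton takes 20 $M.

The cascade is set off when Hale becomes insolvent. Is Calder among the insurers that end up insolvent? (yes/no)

Round 1 — Hale becomes insolvent (initial).
  Calder: +55 → 55 ≥ 40
  Pike: +20 → 20 < 50
Round 2 — Calder becomes insolvent.
  Alder: +80 → 80 < 110
  Norton: +15 → 15 < 60
No further insolvencies.

yes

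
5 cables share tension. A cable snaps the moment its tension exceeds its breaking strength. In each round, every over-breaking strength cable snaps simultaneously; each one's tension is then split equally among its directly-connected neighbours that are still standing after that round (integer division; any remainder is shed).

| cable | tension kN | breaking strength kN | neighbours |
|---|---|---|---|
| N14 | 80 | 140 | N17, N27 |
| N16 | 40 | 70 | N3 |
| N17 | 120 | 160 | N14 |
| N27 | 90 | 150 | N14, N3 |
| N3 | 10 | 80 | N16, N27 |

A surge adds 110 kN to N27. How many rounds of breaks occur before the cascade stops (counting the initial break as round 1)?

3

Round 1 — N27 at 200 > 150. N27 snaps.
  N27 sheds 200 kN to N14, N3: 100 each.
    N14: 80+100 = 180 > 140
    N3: 10+100 = 110 > 80
Round 2 — N14, N3 snap.
  N14 sheds 180 kN to N17: 180 each.
    N17: 120+180 = 300 > 160
  N3 sheds 110 kN to N16: 110 each.
    N16: 40+110 = 150 > 70
Round 3 — N16, N17 snap.
  N16 sheds 150 kN: no online neighbours, lost.
  N17 sheds 300 kN: no online neighbours, lost.
No further breaks.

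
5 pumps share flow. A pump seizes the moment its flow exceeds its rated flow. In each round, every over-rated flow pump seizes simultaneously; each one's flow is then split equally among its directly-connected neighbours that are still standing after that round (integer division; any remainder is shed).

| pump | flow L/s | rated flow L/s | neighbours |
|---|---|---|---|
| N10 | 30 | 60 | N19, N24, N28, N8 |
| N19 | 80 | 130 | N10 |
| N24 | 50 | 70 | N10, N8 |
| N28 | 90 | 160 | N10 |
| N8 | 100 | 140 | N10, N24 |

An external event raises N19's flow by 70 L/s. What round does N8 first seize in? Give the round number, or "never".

Round 1 — N19 at 150 > 130. N19 seizes.
  N19 sheds 150 L/s to N10: 150 each.
    N10: 30+150 = 180 > 60
Round 2 — N10 seizes.
  N10 sheds 180 L/s to N24, N28, N8: 60 each.
    N24: 50+60 = 110 > 70
    N28: 90+60 = 150 ≤ 160
    N8: 100+60 = 160 > 140
Round 3 — N24, N8 seize.
  N24 sheds 110 L/s: no online neighbours, lost.
  N8 sheds 160 L/s: no online neighbours, lost.
No further seizures.

3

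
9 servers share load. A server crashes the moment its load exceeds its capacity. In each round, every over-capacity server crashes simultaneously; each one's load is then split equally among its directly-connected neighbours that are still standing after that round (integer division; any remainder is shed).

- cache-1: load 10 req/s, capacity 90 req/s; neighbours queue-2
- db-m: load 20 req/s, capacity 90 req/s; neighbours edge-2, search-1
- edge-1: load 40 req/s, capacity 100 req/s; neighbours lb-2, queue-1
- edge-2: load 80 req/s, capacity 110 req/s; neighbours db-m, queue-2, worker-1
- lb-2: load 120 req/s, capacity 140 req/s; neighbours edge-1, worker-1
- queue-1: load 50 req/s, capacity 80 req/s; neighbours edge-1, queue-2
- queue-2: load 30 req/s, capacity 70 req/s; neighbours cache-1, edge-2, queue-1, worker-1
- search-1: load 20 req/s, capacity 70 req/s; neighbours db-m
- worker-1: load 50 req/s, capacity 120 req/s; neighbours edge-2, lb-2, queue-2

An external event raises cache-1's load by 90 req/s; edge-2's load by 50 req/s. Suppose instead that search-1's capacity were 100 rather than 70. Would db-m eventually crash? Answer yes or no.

With search-1's capacity at 100:
Round 1 — cache-1 at 100 > 90; edge-2 at 130 > 110. cache-1, edge-2 crash.
  cache-1 sheds 100 req/s to queue-2: 100 each.
    queue-2: 30+100 = 130 > 70
  edge-2 sheds 130 req/s to db-m, queue-2, worker-1: 43 each (1 lost).
    db-m: 20+43 = 63 ≤ 90
    queue-2: 130+43 = 173 > 70
    worker-1: 50+43 = 93 ≤ 120
Round 2 — queue-2 crashes.
  queue-2 sheds 173 req/s to queue-1, worker-1: 86 each (1 lost).
    queue-1: 50+86 = 136 > 80
    worker-1: 93+86 = 179 > 120
Round 3 — queue-1, worker-1 crash.
  queue-1 sheds 136 req/s to edge-1: 136 each.
    edge-1: 40+136 = 176 > 100
  worker-1 sheds 179 req/s to lb-2: 179 each.
    lb-2: 120+179 = 299 > 140
Round 4 — edge-1, lb-2 crash.
  edge-1 sheds 176 req/s: no online neighbours, lost.
  lb-2 sheds 299 req/s: no online neighbours, lost.
No further crashes.

no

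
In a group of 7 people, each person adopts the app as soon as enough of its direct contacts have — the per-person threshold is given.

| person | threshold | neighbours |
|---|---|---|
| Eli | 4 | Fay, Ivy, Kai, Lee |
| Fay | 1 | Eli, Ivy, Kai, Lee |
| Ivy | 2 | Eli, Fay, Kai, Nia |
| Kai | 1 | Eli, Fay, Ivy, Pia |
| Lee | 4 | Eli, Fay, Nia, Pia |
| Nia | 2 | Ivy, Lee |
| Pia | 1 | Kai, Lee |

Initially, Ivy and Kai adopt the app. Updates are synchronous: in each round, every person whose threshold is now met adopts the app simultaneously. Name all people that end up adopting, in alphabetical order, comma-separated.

Round 1 — Ivy, Kai adopt the app (initial).
Round 2 — checking thresholds:
  Eli: 2 of 4 neighbours < 4, not yet.
  Fay: 2 of 4 neighbours ≥ 1, adopts the app.
  Nia: 1 of 2 neighbours < 2, not yet.
  Pia: 1 of 2 neighbours ≥ 1, adopts the app.
Round 3 — no new adoptions; cascade stops.

Fay, Ivy, Kai, Pia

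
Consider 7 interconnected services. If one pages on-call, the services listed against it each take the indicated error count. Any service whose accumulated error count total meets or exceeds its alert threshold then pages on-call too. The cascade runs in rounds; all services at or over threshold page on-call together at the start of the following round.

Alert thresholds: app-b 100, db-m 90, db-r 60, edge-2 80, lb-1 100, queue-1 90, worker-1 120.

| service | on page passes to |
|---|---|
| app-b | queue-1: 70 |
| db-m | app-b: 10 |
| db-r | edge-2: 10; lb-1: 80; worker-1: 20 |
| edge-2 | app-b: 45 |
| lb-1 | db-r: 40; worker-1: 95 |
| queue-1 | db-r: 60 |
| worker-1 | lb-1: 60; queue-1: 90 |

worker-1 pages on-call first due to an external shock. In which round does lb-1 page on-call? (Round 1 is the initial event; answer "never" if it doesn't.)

Round 1 — worker-1 pages on-call (initial).
  lb-1: +60 → 60 < 100
  queue-1: +90 → 90 ≥ 90
Round 2 — queue-1 pages on-call.
  db-r: +60 → 60 ≥ 60
Round 3 — db-r pages on-call.
  edge-2: +10 → 10 < 80
  lb-1: +80 → 140 ≥ 100
Round 4 — lb-1 pages on-call.
No further pages.

4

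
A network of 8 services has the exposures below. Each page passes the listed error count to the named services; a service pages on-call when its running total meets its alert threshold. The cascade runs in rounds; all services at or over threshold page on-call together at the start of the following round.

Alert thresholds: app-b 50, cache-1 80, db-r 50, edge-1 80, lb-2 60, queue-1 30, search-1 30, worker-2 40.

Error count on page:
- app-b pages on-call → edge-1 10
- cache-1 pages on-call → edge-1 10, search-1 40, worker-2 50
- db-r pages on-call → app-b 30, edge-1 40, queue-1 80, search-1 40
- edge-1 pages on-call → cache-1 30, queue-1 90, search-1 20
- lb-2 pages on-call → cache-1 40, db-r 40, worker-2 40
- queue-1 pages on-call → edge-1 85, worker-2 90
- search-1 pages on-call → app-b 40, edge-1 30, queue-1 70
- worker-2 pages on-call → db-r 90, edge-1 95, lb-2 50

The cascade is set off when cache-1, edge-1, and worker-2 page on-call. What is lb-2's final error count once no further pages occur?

Round 1 — cache-1, edge-1, worker-2 page on-call (initial).
  db-r: +90 → 90 ≥ 50
  lb-2: +50 → 50 < 60
  queue-1: +90 → 90 ≥ 30
  search-1: +40+20 → 60 ≥ 30
Round 2 — db-r, queue-1, search-1 page on-call.
  app-b: +30+40 → 70 ≥ 50
Round 3 — app-b pages on-call.
No further pages.

50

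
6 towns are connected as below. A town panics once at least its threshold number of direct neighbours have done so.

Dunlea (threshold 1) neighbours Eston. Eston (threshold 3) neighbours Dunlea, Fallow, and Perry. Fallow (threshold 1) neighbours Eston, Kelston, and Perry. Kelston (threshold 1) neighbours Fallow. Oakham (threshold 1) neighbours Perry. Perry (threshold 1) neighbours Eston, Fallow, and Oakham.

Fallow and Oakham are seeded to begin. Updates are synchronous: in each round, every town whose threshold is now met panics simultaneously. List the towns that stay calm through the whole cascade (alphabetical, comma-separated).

Dunlea, Eston

Round 1 — Fallow, Oakham panic (initial).
Round 2 — checking thresholds:
  Eston: 1 of 3 neighbours < 3, not yet.
  Kelston: 1 of 1 neighbours ≥ 1, panics.
  Perry: 2 of 3 neighbours ≥ 1, panics.
Round 3 — no new panics; cascade stops.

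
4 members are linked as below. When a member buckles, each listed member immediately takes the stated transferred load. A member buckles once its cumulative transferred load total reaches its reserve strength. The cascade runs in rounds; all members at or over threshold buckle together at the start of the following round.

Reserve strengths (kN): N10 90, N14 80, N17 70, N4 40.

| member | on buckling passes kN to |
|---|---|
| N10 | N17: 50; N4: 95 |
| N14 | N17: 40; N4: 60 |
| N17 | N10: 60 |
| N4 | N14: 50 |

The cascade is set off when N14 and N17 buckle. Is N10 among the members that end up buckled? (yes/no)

no

Round 1 — N14, N17 buckle (initial).
  N10: +60 → 60 < 90
  N4: +60 → 60 ≥ 40
Round 2 — N4 buckles.
No further bucklings.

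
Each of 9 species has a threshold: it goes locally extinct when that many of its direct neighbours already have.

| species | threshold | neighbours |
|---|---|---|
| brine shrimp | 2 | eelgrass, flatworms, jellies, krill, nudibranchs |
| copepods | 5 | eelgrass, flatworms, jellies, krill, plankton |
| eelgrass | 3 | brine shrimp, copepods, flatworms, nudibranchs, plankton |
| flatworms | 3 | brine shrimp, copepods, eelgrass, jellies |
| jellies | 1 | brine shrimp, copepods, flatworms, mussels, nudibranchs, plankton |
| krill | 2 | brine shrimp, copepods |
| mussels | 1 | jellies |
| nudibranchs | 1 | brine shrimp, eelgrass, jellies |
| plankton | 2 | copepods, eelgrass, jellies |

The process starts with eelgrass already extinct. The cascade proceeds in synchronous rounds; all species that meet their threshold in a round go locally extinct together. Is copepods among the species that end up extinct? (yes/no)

no

Round 1 — eelgrass goes locally extinct (initial).
Round 2 — checking thresholds:
  brine shrimp: 1 of 5 neighbours < 2, holds.
  copepods: 1 of 5 neighbours < 5, holds.
  flatworms: 1 of 4 neighbours < 3, holds.
  nudibranchs: 1 of 3 neighbours ≥ 1, goes locally extinct.
  plankton: 1 of 3 neighbours < 2, holds.
Round 3 — checking thresholds:
  brine shrimp: 2 of 5 neighbours ≥ 2, goes locally extinct.
  copepods: 1 of 5 neighbours < 5, holds.
  flatworms: 1 of 4 neighbours < 3, holds.
  jellies: 1 of 6 neighbours ≥ 1, goes locally extinct.
  plankton: 1 of 3 neighbours < 2, holds.
Round 4 — checking thresholds:
  copepods: 2 of 5 neighbours < 5, holds.
  flatworms: 3 of 4 neighbours ≥ 3, goes locally extinct.
  krill: 1 of 2 neighbours < 2, holds.
  mussels: 1 of 1 neighbours ≥ 1, goes locally extinct.
  plankton: 2 of 3 neighbours ≥ 2, goes locally extinct.
Round 5 — no new extinctions; cascade stops.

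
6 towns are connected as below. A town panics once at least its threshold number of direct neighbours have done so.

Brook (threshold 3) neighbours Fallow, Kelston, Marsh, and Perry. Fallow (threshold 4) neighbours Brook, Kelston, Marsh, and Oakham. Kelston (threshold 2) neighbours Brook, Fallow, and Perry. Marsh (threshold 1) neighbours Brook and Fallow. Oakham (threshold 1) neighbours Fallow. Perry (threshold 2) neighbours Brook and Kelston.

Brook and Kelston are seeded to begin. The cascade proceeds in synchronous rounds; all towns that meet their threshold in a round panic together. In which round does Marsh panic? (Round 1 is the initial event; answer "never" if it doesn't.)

2

Round 1 — Brook, Kelston panic (initial).
Round 2 — checking thresholds:
  Fallow: 2 of 4 neighbours < 4, holds.
  Marsh: 1 of 2 neighbours ≥ 1, panics.
  Perry: 2 of 2 neighbours ≥ 2, panics.
Round 3 — no new panics; cascade stops.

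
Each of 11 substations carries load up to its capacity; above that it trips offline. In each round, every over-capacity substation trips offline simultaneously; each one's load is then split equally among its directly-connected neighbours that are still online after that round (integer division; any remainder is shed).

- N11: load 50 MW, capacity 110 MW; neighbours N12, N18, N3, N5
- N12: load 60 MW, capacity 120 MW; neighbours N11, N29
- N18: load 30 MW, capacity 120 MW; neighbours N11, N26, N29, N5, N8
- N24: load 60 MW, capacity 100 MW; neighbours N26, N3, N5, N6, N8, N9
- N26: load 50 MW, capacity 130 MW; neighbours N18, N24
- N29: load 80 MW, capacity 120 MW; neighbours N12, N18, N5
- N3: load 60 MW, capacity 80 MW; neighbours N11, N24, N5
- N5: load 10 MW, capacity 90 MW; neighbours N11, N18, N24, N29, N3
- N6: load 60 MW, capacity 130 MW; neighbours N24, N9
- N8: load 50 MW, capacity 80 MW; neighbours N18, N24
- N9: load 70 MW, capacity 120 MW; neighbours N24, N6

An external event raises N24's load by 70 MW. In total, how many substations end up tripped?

2

Round 1 — N24 at 130 > 100. N24 trips offline.
  N24 sheds 130 MW to N26, N3, N5, N6, N8, N9: 21 each (4 lost).
    N26: 50+21 = 71 ≤ 130
    N3: 60+21 = 81 > 80
    N5: 10+21 = 31 ≤ 90
    N6: 60+21 = 81 ≤ 130
    N8: 50+21 = 71 ≤ 80
    N9: 70+21 = 91 ≤ 120
Round 2 — N3 trips offline.
  N3 sheds 81 MW to N11, N5: 40 each (1 lost).
    N11: 50+40 = 90 ≤ 110
    N5: 31+40 = 71 ≤ 90
No further trips.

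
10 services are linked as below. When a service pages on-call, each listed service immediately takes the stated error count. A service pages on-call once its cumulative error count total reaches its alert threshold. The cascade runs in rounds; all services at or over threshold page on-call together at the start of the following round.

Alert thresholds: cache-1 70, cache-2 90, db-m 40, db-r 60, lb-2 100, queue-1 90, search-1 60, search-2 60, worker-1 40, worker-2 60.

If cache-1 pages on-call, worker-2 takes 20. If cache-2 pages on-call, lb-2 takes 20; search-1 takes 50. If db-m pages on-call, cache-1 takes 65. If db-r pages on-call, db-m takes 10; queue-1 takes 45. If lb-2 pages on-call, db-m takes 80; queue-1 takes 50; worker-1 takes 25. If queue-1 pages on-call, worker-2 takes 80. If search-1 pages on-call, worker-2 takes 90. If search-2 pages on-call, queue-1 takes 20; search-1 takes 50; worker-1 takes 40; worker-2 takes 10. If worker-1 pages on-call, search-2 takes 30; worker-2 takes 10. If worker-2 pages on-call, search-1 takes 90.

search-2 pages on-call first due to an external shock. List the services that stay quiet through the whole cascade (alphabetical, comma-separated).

cache-1, cache-2, db-m, db-r, lb-2, queue-1, search-1, worker-2

Round 1 — search-2 pages on-call (initial).
  queue-1: +20 → 20 < 90
  search-1: +50 → 50 < 60
  worker-1: +40 → 40 ≥ 40
  worker-2: +10 → 10 < 60
Round 2 — worker-1 pages on-call.
  worker-2: +10 → 20 < 60
No further pages.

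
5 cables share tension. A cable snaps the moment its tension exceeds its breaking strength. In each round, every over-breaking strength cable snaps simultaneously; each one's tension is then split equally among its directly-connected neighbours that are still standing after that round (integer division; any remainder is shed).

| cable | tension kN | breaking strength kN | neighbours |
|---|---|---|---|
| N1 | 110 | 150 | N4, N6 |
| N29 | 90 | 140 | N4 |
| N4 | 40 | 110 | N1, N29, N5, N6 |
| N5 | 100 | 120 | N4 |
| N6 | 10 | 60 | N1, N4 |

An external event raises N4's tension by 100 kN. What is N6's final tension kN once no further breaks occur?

Round 1 — N4 at 140 > 110. N4 snaps.
  N4 sheds 140 kN to N1, N29, N5, N6: 35 each.
    N1: 110+35 = 145 ≤ 150
    N29: 90+35 = 125 ≤ 140
    N5: 100+35 = 135 > 120
    N6: 10+35 = 45 ≤ 60
Round 2 — N5 snaps.
  N5 sheds 135 kN: no online neighbours, lost.
No further breaks.

45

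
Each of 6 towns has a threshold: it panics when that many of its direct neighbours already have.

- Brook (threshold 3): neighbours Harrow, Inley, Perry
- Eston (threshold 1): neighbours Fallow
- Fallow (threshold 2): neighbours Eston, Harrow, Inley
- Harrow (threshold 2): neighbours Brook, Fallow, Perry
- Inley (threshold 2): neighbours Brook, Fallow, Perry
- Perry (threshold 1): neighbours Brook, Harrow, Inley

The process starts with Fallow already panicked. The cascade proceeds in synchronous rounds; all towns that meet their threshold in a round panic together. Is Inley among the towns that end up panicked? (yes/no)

Round 1 — Fallow panics (initial).
Round 2 — checking thresholds:
  Eston: 1 of 1 neighbours ≥ 1, panics.
  Harrow: 1 of 3 neighbours < 2, holds.
  Inley: 1 of 3 neighbours < 2, holds.
Round 3 — no new panics; cascade stops.

no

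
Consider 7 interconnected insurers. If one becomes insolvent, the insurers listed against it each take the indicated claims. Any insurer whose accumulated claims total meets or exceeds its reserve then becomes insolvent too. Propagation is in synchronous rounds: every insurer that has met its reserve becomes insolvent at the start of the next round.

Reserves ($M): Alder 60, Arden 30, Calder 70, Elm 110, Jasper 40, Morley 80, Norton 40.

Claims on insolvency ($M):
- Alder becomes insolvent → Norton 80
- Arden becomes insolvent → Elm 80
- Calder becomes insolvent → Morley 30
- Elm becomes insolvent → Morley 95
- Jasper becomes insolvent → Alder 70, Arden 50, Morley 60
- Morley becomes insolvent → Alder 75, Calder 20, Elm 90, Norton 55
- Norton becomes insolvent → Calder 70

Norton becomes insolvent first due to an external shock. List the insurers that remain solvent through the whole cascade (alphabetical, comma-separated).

Alder, Arden, Elm, Jasper, Morley

Round 1 — Norton becomes insolvent (initial).
  Calder: +70 → 70 ≥ 70
Round 2 — Calder becomes insolvent.
  Morley: +30 → 30 < 80
No further insolvencies.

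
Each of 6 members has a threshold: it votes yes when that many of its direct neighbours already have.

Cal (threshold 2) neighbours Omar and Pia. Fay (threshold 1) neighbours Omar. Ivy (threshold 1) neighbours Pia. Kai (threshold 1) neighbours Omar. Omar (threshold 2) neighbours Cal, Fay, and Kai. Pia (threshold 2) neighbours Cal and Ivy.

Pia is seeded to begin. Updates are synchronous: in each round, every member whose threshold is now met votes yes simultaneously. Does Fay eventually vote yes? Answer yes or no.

no

Round 1 — Pia votes yes (initial).
Round 2 — checking thresholds:
  Cal: 1 of 2 neighbours < 2, holds.
  Ivy: 1 of 1 neighbours ≥ 1, votes yes.
Round 3 — no new yes votes; cascade stops.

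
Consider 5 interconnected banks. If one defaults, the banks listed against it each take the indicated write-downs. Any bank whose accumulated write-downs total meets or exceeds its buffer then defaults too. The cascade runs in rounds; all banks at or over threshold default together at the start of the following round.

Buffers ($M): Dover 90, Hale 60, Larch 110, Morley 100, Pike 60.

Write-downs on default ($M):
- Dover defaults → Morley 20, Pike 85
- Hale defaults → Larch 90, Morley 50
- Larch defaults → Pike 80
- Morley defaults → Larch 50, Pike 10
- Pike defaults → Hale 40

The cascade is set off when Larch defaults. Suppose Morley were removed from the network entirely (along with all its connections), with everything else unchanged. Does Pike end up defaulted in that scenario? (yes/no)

With Morley removed:
Round 1 — Larch defaults (initial).
  Pike: +80 → 80 ≥ 60
Round 2 — Pike defaults.
  Hale: +40 → 40 < 60
No further defaults.

yes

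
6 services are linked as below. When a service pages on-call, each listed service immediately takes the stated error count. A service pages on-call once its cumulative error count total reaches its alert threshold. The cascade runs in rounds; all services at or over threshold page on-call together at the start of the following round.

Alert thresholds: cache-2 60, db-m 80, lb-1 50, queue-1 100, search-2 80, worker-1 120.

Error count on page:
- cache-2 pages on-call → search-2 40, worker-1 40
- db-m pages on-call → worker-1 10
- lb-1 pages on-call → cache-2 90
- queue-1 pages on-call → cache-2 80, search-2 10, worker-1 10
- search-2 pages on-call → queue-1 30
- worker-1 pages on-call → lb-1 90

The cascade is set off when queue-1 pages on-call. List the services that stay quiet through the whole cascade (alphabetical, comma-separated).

Round 1 — queue-1 pages on-call (initial).
  cache-2: +80 → 80 ≥ 60
  search-2: +10 → 10 < 80
  worker-1: +10 → 10 < 120
Round 2 — cache-2 pages on-call.
  search-2: +40 → 50 < 80
  worker-1: +40 → 50 < 120
No further pages.

db-m, lb-1, search-2, worker-1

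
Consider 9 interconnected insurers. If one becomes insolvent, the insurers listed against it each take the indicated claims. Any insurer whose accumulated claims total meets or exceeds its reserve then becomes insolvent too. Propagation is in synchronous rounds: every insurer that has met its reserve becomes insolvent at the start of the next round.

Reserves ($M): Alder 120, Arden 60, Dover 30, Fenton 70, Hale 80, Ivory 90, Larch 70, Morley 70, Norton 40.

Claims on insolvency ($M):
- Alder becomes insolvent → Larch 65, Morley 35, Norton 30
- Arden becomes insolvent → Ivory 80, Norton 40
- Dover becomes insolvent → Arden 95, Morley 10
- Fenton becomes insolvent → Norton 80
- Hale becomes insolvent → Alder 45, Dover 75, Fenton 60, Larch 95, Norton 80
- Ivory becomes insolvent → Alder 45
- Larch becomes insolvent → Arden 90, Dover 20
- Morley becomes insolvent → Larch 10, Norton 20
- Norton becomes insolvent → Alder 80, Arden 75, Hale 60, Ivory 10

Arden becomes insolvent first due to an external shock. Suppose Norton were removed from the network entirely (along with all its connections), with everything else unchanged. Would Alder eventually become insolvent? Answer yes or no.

With Norton removed:
Round 1 — Arden becomes insolvent (initial).
  Ivory: +80 → 80 < 90
No further insolvencies.

no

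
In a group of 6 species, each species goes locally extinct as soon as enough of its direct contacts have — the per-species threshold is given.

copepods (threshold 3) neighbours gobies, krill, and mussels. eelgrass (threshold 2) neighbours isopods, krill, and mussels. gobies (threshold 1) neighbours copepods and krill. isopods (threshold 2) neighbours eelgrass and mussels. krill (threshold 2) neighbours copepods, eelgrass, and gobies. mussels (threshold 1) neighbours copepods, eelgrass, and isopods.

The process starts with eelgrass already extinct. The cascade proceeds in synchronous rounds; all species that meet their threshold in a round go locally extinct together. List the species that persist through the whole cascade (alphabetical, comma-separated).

Round 1 — eelgrass goes locally extinct (initial).
Round 2 — checking thresholds:
  isopods: 1 of 2 neighbours < 2, not yet.
  krill: 1 of 3 neighbours < 2, not yet.
  mussels: 1 of 3 neighbours ≥ 1, goes locally extinct.
Round 3 — checking thresholds:
  copepods: 1 of 3 neighbours < 3, not yet.
  isopods: 2 of 2 neighbours ≥ 2, goes locally extinct.
  krill: 1 of 3 neighbours < 2, not yet.
Round 4 — no new extinctions; cascade stops.

copepods, gobies, krill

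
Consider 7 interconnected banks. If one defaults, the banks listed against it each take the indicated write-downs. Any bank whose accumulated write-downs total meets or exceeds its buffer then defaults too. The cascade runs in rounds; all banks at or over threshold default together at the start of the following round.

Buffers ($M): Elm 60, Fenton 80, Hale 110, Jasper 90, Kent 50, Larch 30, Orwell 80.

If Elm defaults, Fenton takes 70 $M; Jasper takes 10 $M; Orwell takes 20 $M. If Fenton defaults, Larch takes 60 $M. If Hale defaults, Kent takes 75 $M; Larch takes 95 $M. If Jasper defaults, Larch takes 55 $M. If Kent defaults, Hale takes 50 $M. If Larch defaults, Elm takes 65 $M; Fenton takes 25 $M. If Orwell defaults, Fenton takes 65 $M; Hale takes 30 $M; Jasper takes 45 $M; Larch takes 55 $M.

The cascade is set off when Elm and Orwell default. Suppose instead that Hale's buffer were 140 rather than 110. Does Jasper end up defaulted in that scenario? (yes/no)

no

With Hale's buffer at 140:
Round 1 — Elm, Orwell default (initial).
  Fenton: +70+65 → 135 ≥ 80
  Hale: +30 → 30 < 140
  Jasper: +10+45 → 55 < 90
  Larch: +55 → 55 ≥ 30
Round 2 — Fenton, Larch default.
No further defaults.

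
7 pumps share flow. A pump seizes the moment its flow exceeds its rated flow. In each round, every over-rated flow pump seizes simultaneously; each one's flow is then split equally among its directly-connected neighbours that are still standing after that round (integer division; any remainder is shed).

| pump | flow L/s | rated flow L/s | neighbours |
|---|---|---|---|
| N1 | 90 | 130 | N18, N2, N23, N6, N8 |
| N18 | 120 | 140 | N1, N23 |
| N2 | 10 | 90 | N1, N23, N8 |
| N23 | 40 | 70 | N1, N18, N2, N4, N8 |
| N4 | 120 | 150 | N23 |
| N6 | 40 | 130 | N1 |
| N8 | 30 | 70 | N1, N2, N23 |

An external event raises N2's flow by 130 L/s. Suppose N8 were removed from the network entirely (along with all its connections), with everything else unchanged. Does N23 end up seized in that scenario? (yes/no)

With N8 removed:
Round 1 — N2 at 140 > 90. N2 seizes.
  N2 sheds 140 L/s to N1, N23: 70 each.
    N1: 90+70 = 160 > 130
    N23: 40+70 = 110 > 70
Round 2 — N1, N23 seize.
  N1 sheds 160 L/s to N18, N6: 80 each.
    N18: 120+80 = 200 > 140
    N6: 40+80 = 120 ≤ 130
  N23 sheds 110 L/s to N18, N4: 55 each.
    N18: 200+55 = 255 > 140
    N4: 120+55 = 175 > 150
Round 3 — N18, N4 seize.
  N18 sheds 255 L/s: no online neighbours, lost.
  N4 sheds 175 L/s: no online neighbours, lost.
No further seizures.

yes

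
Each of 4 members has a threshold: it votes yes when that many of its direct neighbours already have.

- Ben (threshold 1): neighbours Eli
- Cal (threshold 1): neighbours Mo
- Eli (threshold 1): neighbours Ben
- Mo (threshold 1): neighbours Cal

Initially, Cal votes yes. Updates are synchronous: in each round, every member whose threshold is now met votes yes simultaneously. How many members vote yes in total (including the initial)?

2

Round 1 — Cal votes yes (initial).
Round 2 — checking thresholds:
  Mo: 1 of 1 neighbours ≥ 1, votes yes.
Round 3 — no new yes votes; cascade stops.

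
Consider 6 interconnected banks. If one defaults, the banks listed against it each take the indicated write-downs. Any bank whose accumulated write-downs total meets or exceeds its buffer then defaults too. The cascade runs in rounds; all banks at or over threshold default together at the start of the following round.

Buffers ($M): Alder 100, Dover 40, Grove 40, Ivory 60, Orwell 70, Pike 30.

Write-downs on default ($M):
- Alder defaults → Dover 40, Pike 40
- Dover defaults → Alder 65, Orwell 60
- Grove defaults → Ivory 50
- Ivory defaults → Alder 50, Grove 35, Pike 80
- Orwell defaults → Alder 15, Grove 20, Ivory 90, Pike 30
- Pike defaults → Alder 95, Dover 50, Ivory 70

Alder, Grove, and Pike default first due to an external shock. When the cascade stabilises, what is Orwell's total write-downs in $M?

Round 1 — Alder, Grove, Pike default (initial).
  Dover: +40+50 → 90 ≥ 40
  Ivory: +50+70 → 120 ≥ 60
Round 2 — Dover, Ivory default.
  Orwell: +60 → 60 < 70
No further defaults.

60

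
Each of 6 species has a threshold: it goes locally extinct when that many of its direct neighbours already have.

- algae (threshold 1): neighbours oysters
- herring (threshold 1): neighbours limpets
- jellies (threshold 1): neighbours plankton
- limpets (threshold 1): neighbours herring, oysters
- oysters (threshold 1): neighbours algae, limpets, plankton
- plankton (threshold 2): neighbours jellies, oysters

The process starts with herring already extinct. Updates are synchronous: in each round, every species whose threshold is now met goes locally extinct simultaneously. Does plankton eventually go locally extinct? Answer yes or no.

no

Round 1 — herring goes locally extinct (initial).
Round 2 — checking thresholds:
  limpets: 1 of 2 neighbours ≥ 1, goes locally extinct.
Round 3 — checking thresholds:
  oysters: 1 of 3 neighbours ≥ 1, goes locally extinct.
Round 4 — checking thresholds:
  algae: 1 of 1 neighbours ≥ 1, goes locally extinct.
  plankton: 1 of 2 neighbours < 2, below threshold.
Round 5 — no new extinctions; cascade stops.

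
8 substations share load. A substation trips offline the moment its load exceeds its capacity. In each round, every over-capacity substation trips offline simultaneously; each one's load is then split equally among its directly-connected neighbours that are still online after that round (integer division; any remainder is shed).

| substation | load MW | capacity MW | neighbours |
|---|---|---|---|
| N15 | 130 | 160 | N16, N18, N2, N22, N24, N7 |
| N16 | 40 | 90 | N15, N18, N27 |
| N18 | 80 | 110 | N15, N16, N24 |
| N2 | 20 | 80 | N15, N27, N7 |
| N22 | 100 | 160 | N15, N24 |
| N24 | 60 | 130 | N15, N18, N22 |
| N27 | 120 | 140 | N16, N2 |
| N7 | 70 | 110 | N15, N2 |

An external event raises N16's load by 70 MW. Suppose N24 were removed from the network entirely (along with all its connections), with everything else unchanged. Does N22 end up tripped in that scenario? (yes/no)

no

With N24 removed:
Round 1 — N16 at 110 > 90. N16 trips offline.
  N16 sheds 110 MW to N15, N18, N27: 36 each (2 lost).
    N15: 130+36 = 166 > 160
    N18: 80+36 = 116 > 110
    N27: 120+36 = 156 > 140
Round 2 — N15, N18, N27 trip offline.
  N15 sheds 166 MW to N2, N22, N7: 55 each (1 lost).
    N2: 20+55 = 75 ≤ 80
    N22: 100+55 = 155 ≤ 160
    N7: 70+55 = 125 > 110
  N18 sheds 116 MW: no online neighbours, lost.
  N27 sheds 156 MW to N2: 156 each.
    N2: 75+156 = 231 > 80
Round 3 — N2, N7 trip offline.
  N2 sheds 231 MW: no online neighbours, lost.
  N7 sheds 125 MW: no online neighbours, lost.
No further trips.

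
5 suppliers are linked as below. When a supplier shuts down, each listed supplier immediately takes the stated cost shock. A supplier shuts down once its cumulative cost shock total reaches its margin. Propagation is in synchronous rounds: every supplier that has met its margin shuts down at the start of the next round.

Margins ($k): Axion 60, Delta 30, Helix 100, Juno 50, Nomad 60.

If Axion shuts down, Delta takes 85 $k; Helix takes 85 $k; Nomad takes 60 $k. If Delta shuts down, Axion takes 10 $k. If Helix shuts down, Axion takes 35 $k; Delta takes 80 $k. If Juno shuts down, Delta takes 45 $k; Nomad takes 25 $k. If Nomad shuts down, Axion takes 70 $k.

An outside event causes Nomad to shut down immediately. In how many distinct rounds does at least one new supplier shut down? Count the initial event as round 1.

Round 1 — Nomad shuts down (initial).
  Axion: +70 → 70 ≥ 60
Round 2 — Axion shuts down.
  Delta: +85 → 85 ≥ 30
  Helix: +85 → 85 < 100
Round 3 — Delta shuts down.
No further shutdowns.

3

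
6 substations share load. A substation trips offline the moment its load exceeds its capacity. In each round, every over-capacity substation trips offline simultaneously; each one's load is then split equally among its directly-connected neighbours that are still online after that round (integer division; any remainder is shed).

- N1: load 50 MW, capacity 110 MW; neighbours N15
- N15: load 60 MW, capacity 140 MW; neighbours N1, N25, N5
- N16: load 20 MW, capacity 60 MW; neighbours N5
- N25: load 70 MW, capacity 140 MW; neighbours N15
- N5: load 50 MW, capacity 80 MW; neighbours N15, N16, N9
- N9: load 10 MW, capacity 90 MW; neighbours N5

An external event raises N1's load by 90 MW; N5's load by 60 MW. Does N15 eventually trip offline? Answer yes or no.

yes

Round 1 — N1 at 140 > 110; N5 at 110 > 80. N1, N5 trip offline.
  N1 sheds 140 MW to N15: 140 each.
    N15: 60+140 = 200 > 140
  N5 sheds 110 MW to N15, N16, N9: 36 each (2 lost).
    N15: 200+36 = 236 > 140
    N16: 20+36 = 56 ≤ 60
    N9: 10+36 = 46 ≤ 90
Round 2 — N15 trips offline.
  N15 sheds 236 MW to N25: 236 each.
    N25: 70+236 = 306 > 140
Round 3 — N25 trips offline.
  N25 sheds 306 MW: no online neighbours, lost.
No further trips.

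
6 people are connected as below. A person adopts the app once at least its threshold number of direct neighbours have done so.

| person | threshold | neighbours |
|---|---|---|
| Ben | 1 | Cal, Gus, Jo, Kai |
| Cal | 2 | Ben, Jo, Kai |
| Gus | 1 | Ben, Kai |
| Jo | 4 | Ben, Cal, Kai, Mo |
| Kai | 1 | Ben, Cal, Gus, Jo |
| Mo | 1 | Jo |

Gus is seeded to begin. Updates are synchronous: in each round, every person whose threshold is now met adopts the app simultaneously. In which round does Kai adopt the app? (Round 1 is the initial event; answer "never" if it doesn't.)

Round 1 — Gus adopts the app (initial).
Round 2 — checking thresholds:
  Ben: 1 of 4 neighbours ≥ 1, adopts the app.
  Kai: 1 of 4 neighbours ≥ 1, adopts the app.
Round 3 — checking thresholds:
  Cal: 2 of 3 neighbours ≥ 2, adopts the app.
  Jo: 2 of 4 neighbours < 4, not yet.
Round 4 — no new adoptions; cascade stops.

2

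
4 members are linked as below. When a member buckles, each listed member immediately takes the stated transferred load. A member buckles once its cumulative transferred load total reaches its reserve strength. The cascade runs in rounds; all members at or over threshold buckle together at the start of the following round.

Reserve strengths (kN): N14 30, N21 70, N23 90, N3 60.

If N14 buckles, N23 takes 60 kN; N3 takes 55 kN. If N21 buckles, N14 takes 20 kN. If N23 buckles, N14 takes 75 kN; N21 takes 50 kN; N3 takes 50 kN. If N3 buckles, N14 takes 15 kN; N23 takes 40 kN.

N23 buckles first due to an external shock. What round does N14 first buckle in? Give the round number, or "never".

2

Round 1 — N23 buckles (initial).
  N14: +75 → 75 ≥ 30
  N21: +50 → 50 < 70
  N3: +50 → 50 < 60
Round 2 — N14 buckles.
  N3: +55 → 105 ≥ 60
Round 3 — N3 buckles.
No further bucklings.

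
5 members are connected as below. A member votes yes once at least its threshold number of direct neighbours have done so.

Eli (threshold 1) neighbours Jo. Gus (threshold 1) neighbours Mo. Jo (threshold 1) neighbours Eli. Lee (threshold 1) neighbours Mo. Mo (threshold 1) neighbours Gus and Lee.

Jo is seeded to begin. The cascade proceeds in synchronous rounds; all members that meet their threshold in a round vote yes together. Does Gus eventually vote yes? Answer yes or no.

Round 1 — Jo votes yes (initial).
Round 2 — checking thresholds:
  Eli: 1 of 1 neighbours ≥ 1, votes yes.
Round 3 — no new yes votes; cascade stops.

no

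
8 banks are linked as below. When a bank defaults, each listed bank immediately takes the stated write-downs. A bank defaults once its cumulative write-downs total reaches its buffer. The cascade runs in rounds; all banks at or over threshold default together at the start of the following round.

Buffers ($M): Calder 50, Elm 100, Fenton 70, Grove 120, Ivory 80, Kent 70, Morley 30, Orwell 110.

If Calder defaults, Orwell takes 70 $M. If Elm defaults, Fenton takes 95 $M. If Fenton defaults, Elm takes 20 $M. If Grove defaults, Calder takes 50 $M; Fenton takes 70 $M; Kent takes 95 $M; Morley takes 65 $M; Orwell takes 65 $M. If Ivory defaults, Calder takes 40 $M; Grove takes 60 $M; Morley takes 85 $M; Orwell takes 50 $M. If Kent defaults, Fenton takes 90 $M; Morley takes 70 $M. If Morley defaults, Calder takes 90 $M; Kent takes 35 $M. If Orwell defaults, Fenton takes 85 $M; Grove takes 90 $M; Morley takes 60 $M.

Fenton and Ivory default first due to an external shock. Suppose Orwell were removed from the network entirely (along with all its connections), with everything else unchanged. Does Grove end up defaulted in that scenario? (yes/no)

no

With Orwell removed:
Round 1 — Fenton, Ivory default (initial).
  Calder: +40 → 40 < 50
  Elm: +20 → 20 < 100
  Grove: +60 → 60 < 120
  Morley: +85 → 85 ≥ 30
Round 2 — Morley defaults.
  Calder: +90 → 130 ≥ 50
  Kent: +35 → 35 < 70
Round 3 — Calder defaults.
No further defaults.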